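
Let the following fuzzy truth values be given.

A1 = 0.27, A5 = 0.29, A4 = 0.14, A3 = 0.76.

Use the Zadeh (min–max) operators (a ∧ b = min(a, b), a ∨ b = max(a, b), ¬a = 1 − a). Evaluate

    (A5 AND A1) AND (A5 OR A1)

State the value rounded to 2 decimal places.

A5 AND A1 = min(a, b) on (0.29, 0.27) = 0.27
A5 OR A1 = max(a, b) on (0.29, 0.27) = 0.29
(A5 AND A1) AND (A5 OR A1) = min(a, b) on (0.27, 0.29) = 0.27

0.27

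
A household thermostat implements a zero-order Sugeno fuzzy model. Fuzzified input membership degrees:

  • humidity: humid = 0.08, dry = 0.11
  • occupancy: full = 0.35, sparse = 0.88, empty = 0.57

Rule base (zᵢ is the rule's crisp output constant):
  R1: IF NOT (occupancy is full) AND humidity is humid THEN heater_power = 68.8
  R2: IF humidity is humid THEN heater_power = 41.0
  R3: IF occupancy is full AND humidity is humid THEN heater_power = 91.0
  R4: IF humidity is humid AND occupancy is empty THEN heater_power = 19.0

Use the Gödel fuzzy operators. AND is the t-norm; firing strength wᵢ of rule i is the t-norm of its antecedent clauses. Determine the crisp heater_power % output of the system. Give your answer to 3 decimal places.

54.950

R1 (z=68.8): ¬full=1−0.35=0.65, humid=0.08; AND[min(a, b)] → w = 0.08
R2 (z=41.0): humid=0.08 → w = 0.08
R3 (z=91.0): full=0.35, humid=0.08; AND[min(a, b)] → w = 0.08
R4 (z=19.0): humid=0.08, empty=0.57; AND[min(a, b)] → w = 0.08
Weighted average = (0.08·68.8 + 0.08·41.0 + 0.08·91.0 + 0.08·19.0) / (0.08 + 0.08 + 0.08 + 0.08)
  = 17.5840 / 0.3200 = 54.950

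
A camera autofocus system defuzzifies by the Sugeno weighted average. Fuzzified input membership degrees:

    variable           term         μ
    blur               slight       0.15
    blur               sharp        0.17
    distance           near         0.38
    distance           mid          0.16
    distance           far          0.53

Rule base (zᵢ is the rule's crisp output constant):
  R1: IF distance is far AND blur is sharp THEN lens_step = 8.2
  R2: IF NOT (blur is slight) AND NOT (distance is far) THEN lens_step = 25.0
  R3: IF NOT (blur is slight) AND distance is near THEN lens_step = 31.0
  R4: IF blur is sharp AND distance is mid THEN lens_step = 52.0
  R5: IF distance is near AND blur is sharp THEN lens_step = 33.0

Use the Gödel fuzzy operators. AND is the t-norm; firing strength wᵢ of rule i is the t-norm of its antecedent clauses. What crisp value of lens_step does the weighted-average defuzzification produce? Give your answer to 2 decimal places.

28.78

R1 (z=8.2): far=0.53, sharp=0.17; AND[min(a, b)] → w = 0.17
R2 (z=25.0): ¬slight=1−0.15=0.85, ¬far=1−0.53=0.47; AND[min(a, b)] → w = 0.47
R3 (z=31.0): ¬slight=1−0.15=0.85, near=0.38; AND[min(a, b)] → w = 0.38
R4 (z=52.0): sharp=0.17, mid=0.16; AND[min(a, b)] → w = 0.16
R5 (z=33.0): near=0.38, sharp=0.17; AND[min(a, b)] → w = 0.17
Weighted average = (0.17·8.2 + 0.47·25.0 + 0.38·31.0 + 0.16·52.0 + 0.17·33.0) / (0.17 + 0.47 + 0.38 + 0.16 + 0.17)
  = 38.8540 / 1.3500 = 28.78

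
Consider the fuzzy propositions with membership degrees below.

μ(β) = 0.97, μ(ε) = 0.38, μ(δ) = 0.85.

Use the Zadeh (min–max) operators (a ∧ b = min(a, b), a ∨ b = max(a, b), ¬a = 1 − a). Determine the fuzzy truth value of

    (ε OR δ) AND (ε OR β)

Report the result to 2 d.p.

ε OR δ = max(a, b) on (0.38, 0.85) = 0.85
ε OR β = max(a, b) on (0.38, 0.97) = 0.97
(ε OR δ) AND (ε OR β) = min(a, b) on (0.85, 0.97) = 0.85

0.85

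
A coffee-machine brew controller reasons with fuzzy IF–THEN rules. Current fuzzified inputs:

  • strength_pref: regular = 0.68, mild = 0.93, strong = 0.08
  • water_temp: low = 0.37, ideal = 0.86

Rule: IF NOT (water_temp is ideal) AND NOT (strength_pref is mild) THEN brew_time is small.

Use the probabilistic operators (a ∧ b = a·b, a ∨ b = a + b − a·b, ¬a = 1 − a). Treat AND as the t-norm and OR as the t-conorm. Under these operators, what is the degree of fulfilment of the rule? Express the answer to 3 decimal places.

0.010

firing strength: ¬ideal=1−0.86=0.14, ¬mild=1−0.93=0.07; AND[a·b] → w = 0.0098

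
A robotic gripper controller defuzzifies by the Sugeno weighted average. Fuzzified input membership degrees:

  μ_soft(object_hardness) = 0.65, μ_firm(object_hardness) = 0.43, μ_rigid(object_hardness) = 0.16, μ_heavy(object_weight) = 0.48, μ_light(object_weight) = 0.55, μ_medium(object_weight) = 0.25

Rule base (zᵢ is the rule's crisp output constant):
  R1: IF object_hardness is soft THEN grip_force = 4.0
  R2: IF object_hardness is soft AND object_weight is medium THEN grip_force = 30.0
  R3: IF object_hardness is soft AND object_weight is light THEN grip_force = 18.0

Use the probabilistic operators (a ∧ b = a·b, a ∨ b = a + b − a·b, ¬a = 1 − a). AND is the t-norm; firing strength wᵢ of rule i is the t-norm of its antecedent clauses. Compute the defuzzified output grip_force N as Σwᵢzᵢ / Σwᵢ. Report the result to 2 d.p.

R1 (z=4.0): soft=0.65 → w = 0.6500
R2 (z=30.0): soft=0.65, medium=0.25; AND[a·b] → w = 0.1625
R3 (z=18.0): soft=0.65, light=0.55; AND[a·b] → w = 0.3575
Weighted average = (0.6500·4.0 + 0.1625·30.0 + 0.3575·18.0) / (0.6500 + 0.1625 + 0.3575)
  = 13.9100 / 1.1700 = 11.89

11.89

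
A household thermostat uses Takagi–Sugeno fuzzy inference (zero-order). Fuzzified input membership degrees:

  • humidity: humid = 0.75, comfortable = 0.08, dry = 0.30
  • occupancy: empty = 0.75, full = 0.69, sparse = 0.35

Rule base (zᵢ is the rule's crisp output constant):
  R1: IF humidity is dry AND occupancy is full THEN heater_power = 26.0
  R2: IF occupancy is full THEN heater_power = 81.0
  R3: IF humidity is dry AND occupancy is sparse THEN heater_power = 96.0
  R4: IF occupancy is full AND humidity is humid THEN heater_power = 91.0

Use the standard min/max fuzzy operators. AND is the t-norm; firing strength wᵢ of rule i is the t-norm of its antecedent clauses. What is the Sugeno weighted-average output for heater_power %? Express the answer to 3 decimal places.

R1 (z=26.0): dry=0.30, full=0.69; AND[min(a, b)] → w = 0.30
R2 (z=81.0): full=0.69 → w = 0.69
R3 (z=96.0): dry=0.30, sparse=0.35; AND[min(a, b)] → w = 0.30
R4 (z=91.0): full=0.69, humid=0.75; AND[min(a, b)] → w = 0.69
Weighted average = (0.30·26.0 + 0.69·81.0 + 0.30·96.0 + 0.69·91.0) / (0.30 + 0.69 + 0.30 + 0.69)
  = 155.2800 / 1.9800 = 78.424

78.424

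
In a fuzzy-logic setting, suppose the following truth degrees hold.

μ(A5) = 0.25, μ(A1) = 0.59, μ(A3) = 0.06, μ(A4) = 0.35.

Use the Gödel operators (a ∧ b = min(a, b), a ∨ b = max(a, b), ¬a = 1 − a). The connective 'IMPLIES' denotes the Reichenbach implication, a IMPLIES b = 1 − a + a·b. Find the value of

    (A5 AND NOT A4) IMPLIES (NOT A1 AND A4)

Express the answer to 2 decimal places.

0.84

NOT A4 = 1 − 0.35 = 0.65
A5 AND NOT A4 = min(a, b) on (0.25, 0.65) = 0.25
NOT A1 = 1 − 0.59 = 0.41
NOT A1 AND A4 = min(a, b) on (0.41, 0.35) = 0.35
(A5 AND NOT A4) IMPLIES (NOT A1 AND A4)  [Reichenbach: 1 − a + a·b] with a=0.25, b=0.35 → 0.84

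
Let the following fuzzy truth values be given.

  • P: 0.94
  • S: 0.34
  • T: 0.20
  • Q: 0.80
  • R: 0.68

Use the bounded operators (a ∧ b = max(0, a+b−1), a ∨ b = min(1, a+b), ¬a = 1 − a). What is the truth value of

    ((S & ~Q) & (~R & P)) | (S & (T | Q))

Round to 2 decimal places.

0.34

~Q = 1 − 0.80 = 0.20
S & ~Q = max(0, a+b−1) on (0.34, 0.20) = 0.00
~R = 1 − 0.68 = 0.32
~R & P = max(0, a+b−1) on (0.32, 0.94) = 0.26
(S & ~Q) & (~R & P) = max(0, a+b−1) on (0.00, 0.26) = 0.00
T | Q = min(1, a+b) on (0.20, 0.80) = 1.00
S & (T | Q) = max(0, a+b−1) on (0.34, 1.00) = 0.34
((S & ~Q) & (~R & P)) | (S & (T | Q)) = min(1, a+b) on (0.00, 0.34) = 0.34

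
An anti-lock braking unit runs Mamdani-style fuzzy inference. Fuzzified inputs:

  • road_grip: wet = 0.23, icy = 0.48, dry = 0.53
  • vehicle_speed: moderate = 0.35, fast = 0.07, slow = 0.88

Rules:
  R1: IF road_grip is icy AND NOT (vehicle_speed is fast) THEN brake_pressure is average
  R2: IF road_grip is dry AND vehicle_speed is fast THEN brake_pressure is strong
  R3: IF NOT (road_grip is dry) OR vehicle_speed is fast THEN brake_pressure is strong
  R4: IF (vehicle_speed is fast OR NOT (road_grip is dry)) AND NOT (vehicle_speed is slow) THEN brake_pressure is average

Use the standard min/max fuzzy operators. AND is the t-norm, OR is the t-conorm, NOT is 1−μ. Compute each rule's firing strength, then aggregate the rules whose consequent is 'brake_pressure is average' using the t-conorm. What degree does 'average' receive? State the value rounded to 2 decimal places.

0.48

R1: icy=0.48, ¬fast=1−0.07=0.93; AND[min(a, b)] → w = 0.48
R2: dry=0.53, fast=0.07; AND[min(a, b)] → w = 0.07
R3: ¬dry=1−0.53=0.47, fast=0.07; OR[max(a, b)] → w = 0.47
R4: (fast=0.07 OR ¬dry=1−0.53=0.47) = 0.47; AND[min(a, b)] with ¬slow=1−0.88=0.12 → w = 0.12
Rules with consequent 'average': {R1, R4} → strengths 0.48, 0.12
Aggregate via t-conorm [max(a, b)]: 0.48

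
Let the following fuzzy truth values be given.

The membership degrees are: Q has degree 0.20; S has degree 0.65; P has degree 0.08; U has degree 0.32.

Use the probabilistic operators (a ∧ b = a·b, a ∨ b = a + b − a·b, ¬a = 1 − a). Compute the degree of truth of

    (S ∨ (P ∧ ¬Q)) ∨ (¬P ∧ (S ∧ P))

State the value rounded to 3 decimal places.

0.688

¬Q = 1 − 0.2000 = 0.8000
P ∧ ¬Q = a·b on (0.0800, 0.8000) = 0.0640
S ∨ (P ∧ ¬Q) = a + b − a·b on (0.6500, 0.0640) = 0.6724
¬P = 1 − 0.0800 = 0.9200
S ∧ P = a·b on (0.6500, 0.0800) = 0.0520
¬P ∧ (S ∧ P) = a·b on (0.9200, 0.0520) = 0.0478
(S ∨ (P ∧ ¬Q)) ∨ (¬P ∧ (S ∧ P)) = a + b − a·b on (0.6724, 0.0478) = 0.6881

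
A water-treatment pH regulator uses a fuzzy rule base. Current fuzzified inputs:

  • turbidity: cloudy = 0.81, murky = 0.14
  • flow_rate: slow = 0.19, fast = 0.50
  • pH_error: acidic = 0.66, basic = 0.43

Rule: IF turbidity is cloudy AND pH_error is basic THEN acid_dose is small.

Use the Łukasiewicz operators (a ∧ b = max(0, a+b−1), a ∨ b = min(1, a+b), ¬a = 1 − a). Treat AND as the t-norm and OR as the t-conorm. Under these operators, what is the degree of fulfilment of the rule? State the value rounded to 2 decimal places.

firing strength: cloudy=0.81, basic=0.43; AND[max(0, a+b−1)] → w = 0.24

0.24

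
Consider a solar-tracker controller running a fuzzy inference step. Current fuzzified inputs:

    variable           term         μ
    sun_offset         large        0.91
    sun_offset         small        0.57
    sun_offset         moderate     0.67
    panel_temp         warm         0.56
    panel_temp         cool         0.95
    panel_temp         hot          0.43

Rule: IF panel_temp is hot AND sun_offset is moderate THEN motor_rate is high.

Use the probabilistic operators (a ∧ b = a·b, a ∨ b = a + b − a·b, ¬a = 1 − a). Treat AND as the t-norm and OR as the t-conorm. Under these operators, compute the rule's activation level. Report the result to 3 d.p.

0.288

firing strength: hot=0.43, moderate=0.67; AND[a·b] → w = 0.2881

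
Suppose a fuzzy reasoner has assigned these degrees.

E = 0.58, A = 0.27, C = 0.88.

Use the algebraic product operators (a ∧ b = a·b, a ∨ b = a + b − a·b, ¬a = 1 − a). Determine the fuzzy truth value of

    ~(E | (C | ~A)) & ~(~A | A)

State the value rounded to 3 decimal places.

~A = 1 − 0.2700 = 0.7300
C | ~A = a + b − a·b on (0.8800, 0.7300) = 0.9676
E | (C | ~A) = a + b − a·b on (0.5800, 0.9676) = 0.9864
~(E | (C | ~A)) = 1 − 0.9864 = 0.0136
~A = 1 − 0.2700 = 0.7300
~A | A = a + b − a·b on (0.7300, 0.2700) = 0.8029
~(~A | A) = 1 − 0.8029 = 0.1971
~(E | (C | ~A)) & ~(~A | A) = a·b on (0.0136, 0.1971) = 0.0027

0.003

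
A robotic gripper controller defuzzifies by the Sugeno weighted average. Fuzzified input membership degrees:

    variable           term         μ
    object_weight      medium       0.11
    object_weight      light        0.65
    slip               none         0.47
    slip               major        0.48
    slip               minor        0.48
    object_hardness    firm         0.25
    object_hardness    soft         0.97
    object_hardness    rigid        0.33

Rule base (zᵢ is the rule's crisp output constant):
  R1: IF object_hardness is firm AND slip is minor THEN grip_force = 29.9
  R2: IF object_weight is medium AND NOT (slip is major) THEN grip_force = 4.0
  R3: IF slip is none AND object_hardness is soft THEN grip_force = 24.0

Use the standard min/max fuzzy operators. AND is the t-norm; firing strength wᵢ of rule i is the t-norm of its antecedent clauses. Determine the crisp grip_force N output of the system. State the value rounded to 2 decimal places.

23.13

R1 (z=29.9): firm=0.25, minor=0.48; AND[min(a, b)] → w = 0.25
R2 (z=4.0): medium=0.11, ¬major=1−0.48=0.52; AND[min(a, b)] → w = 0.11
R3 (z=24.0): none=0.47, soft=0.97; AND[min(a, b)] → w = 0.47
Weighted average = (0.25·29.9 + 0.11·4.0 + 0.47·24.0) / (0.25 + 0.11 + 0.47)
  = 19.1950 / 0.8300 = 23.13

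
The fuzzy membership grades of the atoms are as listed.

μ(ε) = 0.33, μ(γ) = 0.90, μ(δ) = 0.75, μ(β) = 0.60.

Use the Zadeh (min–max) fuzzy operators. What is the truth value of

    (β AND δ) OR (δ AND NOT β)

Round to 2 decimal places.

0.60

β AND δ = min(a, b) on (0.60, 0.75) = 0.60
NOT β = 1 − 0.60 = 0.40
δ AND NOT β = min(a, b) on (0.75, 0.40) = 0.40
(β AND δ) OR (δ AND NOT β) = max(a, b) on (0.60, 0.40) = 0.60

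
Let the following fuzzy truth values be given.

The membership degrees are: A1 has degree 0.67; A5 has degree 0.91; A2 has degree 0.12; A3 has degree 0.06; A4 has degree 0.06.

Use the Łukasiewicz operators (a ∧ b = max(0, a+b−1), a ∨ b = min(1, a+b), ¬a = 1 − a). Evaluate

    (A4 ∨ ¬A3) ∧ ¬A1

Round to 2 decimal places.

0.33

¬A3 = 1 − 0.06 = 0.94
A4 ∨ ¬A3 = min(1, a+b) on (0.06, 0.94) = 1.00
¬A1 = 1 − 0.67 = 0.33
(A4 ∨ ¬A3) ∧ ¬A1 = max(0, a+b−1) on (1.00, 0.33) = 0.33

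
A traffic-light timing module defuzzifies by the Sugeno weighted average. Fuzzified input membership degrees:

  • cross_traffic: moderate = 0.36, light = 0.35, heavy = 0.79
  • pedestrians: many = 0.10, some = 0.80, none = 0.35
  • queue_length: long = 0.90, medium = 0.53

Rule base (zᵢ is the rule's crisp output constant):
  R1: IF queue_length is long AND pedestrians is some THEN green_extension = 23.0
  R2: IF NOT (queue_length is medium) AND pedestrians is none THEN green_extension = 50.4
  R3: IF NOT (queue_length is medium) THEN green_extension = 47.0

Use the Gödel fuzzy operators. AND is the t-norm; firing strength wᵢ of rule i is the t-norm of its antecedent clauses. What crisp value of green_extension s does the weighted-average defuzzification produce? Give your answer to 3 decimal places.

35.883

R1 (z=23.0): long=0.90, some=0.80; AND[min(a, b)] → w = 0.80
R2 (z=50.4): ¬medium=1−0.53=0.47, none=0.35; AND[min(a, b)] → w = 0.35
R3 (z=47.0): ¬medium=1−0.53=0.47 → w = 0.47
Weighted average = (0.80·23.0 + 0.35·50.4 + 0.47·47.0) / (0.80 + 0.35 + 0.47)
  = 58.1300 / 1.6200 = 35.883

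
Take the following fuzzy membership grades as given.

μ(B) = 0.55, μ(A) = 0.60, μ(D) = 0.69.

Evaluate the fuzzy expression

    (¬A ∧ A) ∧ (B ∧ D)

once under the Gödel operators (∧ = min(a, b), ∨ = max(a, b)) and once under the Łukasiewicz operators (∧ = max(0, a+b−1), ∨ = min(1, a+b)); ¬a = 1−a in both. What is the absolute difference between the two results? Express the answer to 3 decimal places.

0.400

Under Gödel:
  ¬A = 1 − 0.60 = 0.40
  ¬A ∧ A = min(a, b) on (0.40, 0.60) = 0.40
  B ∧ D = min(a, b) on (0.55, 0.69) = 0.55
  (¬A ∧ A) ∧ (B ∧ D) = min(a, b) on (0.40, 0.55) = 0.40
  → value = 0.4000
Under Łukasiewicz:
  ¬A = 1 − 0.60 = 0.40
  ¬A ∧ A = max(0, a+b−1) on (0.40, 0.60) = 0.00
  B ∧ D = max(0, a+b−1) on (0.55, 0.69) = 0.24
  (¬A ∧ A) ∧ (B ∧ D) = max(0, a+b−1) on (0.00, 0.24) = 0.00
  → value = 0.0000
|0.4000 − 0.0000| = 0.400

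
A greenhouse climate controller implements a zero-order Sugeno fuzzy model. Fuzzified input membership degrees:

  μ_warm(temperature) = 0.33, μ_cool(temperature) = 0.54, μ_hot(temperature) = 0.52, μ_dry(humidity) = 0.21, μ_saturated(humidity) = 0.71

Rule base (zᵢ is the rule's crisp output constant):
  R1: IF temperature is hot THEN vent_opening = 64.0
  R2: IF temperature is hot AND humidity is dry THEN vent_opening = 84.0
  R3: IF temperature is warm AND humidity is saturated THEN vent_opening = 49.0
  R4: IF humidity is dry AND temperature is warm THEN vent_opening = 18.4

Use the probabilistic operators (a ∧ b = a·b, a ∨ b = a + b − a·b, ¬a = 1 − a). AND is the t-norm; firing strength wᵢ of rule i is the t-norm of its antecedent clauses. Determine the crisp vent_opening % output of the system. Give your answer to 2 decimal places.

R1 (z=64.0): hot=0.52 → w = 0.5200
R2 (z=84.0): hot=0.52, dry=0.21; AND[a·b] → w = 0.1092
R3 (z=49.0): warm=0.33, saturated=0.71; AND[a·b] → w = 0.2343
R4 (z=18.4): dry=0.21, warm=0.33; AND[a·b] → w = 0.0693
Weighted average = (0.5200·64.0 + 0.1092·84.0 + 0.2343·49.0 + 0.0693·18.4) / (0.5200 + 0.1092 + 0.2343 + 0.0693)
  = 55.2086 / 0.9328 = 59.19

59.19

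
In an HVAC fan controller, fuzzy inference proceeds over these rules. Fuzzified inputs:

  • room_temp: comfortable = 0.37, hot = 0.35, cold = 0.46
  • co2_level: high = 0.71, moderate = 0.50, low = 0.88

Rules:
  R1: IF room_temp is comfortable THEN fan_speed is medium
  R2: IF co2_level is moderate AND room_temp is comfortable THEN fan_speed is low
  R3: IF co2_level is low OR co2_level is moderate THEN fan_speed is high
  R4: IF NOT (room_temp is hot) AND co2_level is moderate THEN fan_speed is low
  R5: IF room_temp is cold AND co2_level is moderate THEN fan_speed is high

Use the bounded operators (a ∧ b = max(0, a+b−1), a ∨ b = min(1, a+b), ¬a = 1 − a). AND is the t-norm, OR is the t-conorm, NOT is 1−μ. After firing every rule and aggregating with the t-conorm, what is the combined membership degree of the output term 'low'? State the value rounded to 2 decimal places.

0.15

R1: comfortable=0.37 → w = 0.37
R2: moderate=0.50, comfortable=0.37; AND[max(0, a+b−1)] → w = 0.00
R3: low=0.88, moderate=0.50; OR[min(1, a+b)] → w = 1.00
R4: ¬hot=1−0.35=0.65, moderate=0.50; AND[max(0, a+b−1)] → w = 0.15
R5: cold=0.46, moderate=0.50; AND[max(0, a+b−1)] → w = 0.00
Rules with consequent 'low': {R2, R4} → strengths 0.00, 0.15
Aggregate via t-conorm [min(1, a+b)]: 0.15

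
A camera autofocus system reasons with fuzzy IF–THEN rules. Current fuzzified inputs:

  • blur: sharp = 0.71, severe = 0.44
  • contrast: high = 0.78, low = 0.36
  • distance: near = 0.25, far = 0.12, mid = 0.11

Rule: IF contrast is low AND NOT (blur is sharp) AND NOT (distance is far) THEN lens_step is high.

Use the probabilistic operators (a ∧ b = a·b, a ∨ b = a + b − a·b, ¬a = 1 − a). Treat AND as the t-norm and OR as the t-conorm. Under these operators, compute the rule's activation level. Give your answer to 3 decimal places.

0.092

firing strength: low=0.36, ¬sharp=1−0.71=0.29, ¬far=1−0.12=0.88; AND[a·b] → w = 0.0919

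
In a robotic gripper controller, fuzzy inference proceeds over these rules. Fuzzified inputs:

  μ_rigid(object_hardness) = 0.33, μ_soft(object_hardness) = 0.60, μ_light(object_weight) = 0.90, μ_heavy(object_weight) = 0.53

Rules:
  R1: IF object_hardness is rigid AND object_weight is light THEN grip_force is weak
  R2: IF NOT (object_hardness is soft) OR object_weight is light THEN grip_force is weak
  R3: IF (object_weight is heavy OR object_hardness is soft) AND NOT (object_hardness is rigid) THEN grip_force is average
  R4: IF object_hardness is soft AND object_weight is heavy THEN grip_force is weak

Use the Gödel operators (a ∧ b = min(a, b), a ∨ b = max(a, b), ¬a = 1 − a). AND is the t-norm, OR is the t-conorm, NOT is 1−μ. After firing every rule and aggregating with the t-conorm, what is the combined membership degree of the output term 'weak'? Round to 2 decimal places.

R1: rigid=0.33, light=0.90; AND[min(a, b)] → w = 0.33
R2: ¬soft=1−0.60=0.40, light=0.90; OR[max(a, b)] → w = 0.90
R3: (heavy=0.53 OR soft=0.60) = 0.60; AND[min(a, b)] with ¬rigid=1−0.33=0.67 → w = 0.60
R4: soft=0.60, heavy=0.53; AND[min(a, b)] → w = 0.53
Rules with consequent 'weak': {R1, R2, R4} → strengths 0.33, 0.90, 0.53
Aggregate via t-conorm [max(a, b)]: 0.90

0.90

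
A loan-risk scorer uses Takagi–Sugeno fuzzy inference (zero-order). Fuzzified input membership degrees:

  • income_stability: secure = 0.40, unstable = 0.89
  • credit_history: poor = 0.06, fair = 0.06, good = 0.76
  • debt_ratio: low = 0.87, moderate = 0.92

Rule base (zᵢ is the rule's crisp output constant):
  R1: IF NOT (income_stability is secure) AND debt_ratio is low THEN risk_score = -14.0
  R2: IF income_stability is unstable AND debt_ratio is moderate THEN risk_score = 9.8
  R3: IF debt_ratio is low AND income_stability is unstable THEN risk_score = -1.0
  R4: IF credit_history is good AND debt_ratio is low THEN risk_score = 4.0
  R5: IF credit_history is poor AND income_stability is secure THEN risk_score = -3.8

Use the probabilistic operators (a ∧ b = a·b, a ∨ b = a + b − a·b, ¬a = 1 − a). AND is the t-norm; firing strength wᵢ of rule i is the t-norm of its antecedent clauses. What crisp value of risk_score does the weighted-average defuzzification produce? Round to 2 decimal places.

R1 (z=-14.0): ¬secure=1−0.40=0.60, low=0.87; AND[a·b] → w = 0.5220
R2 (z=9.8): unstable=0.89, moderate=0.92; AND[a·b] → w = 0.8188
R3 (z=-1.0): low=0.87, unstable=0.89; AND[a·b] → w = 0.7743
R4 (z=4.0): good=0.76, low=0.87; AND[a·b] → w = 0.6612
R5 (z=-3.8): poor=0.06, secure=0.40; AND[a·b] → w = 0.0240
Weighted average = (0.5220·-14.0 + 0.8188·9.8 + 0.7743·-1.0 + 0.6612·4.0 + 0.0240·-3.8) / (0.5220 + 0.8188 + 0.7743 + 0.6612 + 0.0240)
  = 2.4955 / 2.8003 = 0.89

0.89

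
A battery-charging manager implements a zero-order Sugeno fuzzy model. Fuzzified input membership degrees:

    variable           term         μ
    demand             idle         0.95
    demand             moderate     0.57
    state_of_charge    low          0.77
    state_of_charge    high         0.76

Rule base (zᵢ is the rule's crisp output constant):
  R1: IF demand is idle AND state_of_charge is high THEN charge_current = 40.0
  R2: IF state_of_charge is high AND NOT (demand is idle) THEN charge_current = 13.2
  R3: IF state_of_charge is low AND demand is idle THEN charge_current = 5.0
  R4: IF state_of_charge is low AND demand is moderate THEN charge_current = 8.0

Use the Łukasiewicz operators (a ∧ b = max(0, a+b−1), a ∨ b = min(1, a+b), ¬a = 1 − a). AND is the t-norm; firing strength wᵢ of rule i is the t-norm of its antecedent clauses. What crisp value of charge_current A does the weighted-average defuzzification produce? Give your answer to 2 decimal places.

R1 (z=40.0): idle=0.95, high=0.76; AND[max(0, a+b−1)] → w = 0.71
R2 (z=13.2): high=0.76, ¬idle=1−0.95=0.05; AND[max(0, a+b−1)] → w = 0.00
R3 (z=5.0): low=0.77, idle=0.95; AND[max(0, a+b−1)] → w = 0.72
R4 (z=8.0): low=0.77, moderate=0.57; AND[max(0, a+b−1)] → w = 0.34
Weighted average = (0.71·40.0 + 0.00·13.2 + 0.72·5.0 + 0.34·8.0) / (0.71 + 0.00 + 0.72 + 0.34)
  = 34.7200 / 1.7700 = 19.62

19.62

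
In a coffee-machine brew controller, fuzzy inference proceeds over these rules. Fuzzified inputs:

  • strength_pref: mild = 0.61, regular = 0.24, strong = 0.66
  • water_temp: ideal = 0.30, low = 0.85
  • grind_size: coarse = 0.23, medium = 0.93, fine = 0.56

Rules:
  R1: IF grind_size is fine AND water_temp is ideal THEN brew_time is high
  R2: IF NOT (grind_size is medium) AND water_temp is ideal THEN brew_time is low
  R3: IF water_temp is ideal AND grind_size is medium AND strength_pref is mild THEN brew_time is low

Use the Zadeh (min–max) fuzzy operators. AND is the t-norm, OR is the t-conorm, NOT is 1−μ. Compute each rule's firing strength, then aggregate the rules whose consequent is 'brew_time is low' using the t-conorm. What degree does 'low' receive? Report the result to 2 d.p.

0.30

R1: fine=0.56, ideal=0.30; AND[min(a, b)] → w = 0.30
R2: ¬medium=1−0.93=0.07, ideal=0.30; AND[min(a, b)] → w = 0.07
R3: ideal=0.30, medium=0.93, mild=0.61; AND[min(a, b)] → w = 0.30
Rules with consequent 'low': {R2, R3} → strengths 0.07, 0.30
Aggregate via t-conorm [max(a, b)]: 0.30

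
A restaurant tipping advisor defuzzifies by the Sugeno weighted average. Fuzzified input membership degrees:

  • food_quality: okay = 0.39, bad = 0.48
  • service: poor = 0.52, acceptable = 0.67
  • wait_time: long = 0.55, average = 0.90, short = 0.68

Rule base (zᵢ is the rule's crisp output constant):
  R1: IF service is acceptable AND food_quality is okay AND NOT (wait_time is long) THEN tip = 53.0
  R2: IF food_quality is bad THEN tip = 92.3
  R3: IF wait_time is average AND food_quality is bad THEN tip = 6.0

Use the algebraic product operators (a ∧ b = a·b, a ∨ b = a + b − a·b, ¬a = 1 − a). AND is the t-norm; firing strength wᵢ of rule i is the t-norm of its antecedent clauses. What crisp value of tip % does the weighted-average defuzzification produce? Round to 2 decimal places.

51.60

R1 (z=53.0): acceptable=0.67, okay=0.39, ¬long=1−0.55=0.45; AND[a·b] → w = 0.1176
R2 (z=92.3): bad=0.48 → w = 0.4800
R3 (z=6.0): average=0.90, bad=0.48; AND[a·b] → w = 0.4320
Weighted average = (0.1176·53.0 + 0.4800·92.3 + 0.4320·6.0) / (0.1176 + 0.4800 + 0.4320)
  = 53.1280 / 1.0296 = 51.60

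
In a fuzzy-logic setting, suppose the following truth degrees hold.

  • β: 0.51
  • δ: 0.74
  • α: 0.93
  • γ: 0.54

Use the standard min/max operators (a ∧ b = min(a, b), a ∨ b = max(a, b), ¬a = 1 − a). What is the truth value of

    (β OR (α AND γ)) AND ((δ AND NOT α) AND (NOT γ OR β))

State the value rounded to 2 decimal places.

α AND γ = min(a, b) on (0.93, 0.54) = 0.54
β OR (α AND γ) = max(a, b) on (0.51, 0.54) = 0.54
NOT α = 1 − 0.93 = 0.07
δ AND NOT α = min(a, b) on (0.74, 0.07) = 0.07
NOT γ = 1 − 0.54 = 0.46
NOT γ OR β = max(a, b) on (0.46, 0.51) = 0.51
(δ AND NOT α) AND (NOT γ OR β) = min(a, b) on (0.07, 0.51) = 0.07
(β OR (α AND γ)) AND ((δ AND NOT α) AND (NOT γ OR β)) = min(a, b) on (0.54, 0.07) = 0.07

0.07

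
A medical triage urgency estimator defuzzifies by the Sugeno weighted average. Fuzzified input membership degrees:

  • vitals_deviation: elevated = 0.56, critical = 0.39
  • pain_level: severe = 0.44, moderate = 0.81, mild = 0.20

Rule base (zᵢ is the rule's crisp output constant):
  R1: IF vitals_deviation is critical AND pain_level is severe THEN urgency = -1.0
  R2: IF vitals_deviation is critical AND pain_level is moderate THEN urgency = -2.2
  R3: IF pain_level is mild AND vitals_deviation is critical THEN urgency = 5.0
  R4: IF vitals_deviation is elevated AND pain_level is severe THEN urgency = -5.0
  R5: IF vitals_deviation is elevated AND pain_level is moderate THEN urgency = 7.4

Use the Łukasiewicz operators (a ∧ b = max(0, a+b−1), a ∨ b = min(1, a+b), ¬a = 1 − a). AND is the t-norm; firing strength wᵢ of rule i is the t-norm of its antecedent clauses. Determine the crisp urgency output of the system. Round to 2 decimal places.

R1 (z=-1.0): critical=0.39, severe=0.44; AND[max(0, a+b−1)] → w = 0.00
R2 (z=-2.2): critical=0.39, moderate=0.81; AND[max(0, a+b−1)] → w = 0.20
R3 (z=5.0): mild=0.20, critical=0.39; AND[max(0, a+b−1)] → w = 0.00
R4 (z=-5.0): elevated=0.56, severe=0.44; AND[max(0, a+b−1)] → w = 0.00
R5 (z=7.4): elevated=0.56, moderate=0.81; AND[max(0, a+b−1)] → w = 0.37
Weighted average = (0.00·-1.0 + 0.20·-2.2 + 0.00·5.0 + 0.00·-5.0 + 0.37·7.4) / (0.00 + 0.20 + 0.00 + 0.00 + 0.37)
  = 2.2980 / 0.5700 = 4.03

4.03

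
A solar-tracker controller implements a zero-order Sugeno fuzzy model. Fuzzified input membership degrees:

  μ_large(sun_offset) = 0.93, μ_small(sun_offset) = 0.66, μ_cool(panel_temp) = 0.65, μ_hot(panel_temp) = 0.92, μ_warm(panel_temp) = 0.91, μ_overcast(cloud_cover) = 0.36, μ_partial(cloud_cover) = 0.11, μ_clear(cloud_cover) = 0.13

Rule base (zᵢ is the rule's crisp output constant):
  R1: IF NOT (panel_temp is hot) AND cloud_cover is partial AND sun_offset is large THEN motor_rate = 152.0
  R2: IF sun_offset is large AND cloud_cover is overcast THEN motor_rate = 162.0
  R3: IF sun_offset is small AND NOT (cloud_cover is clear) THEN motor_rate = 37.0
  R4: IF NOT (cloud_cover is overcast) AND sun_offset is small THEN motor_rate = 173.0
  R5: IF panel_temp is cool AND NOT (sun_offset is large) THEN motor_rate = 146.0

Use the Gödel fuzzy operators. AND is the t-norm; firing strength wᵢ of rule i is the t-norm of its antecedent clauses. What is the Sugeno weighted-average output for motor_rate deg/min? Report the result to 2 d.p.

119.25

R1 (z=152.0): ¬hot=1−0.92=0.08, partial=0.11, large=0.93; AND[min(a, b)] → w = 0.08
R2 (z=162.0): large=0.93, overcast=0.36; AND[min(a, b)] → w = 0.36
R3 (z=37.0): small=0.66, ¬clear=1−0.13=0.87; AND[min(a, b)] → w = 0.66
R4 (z=173.0): ¬overcast=1−0.36=0.64, small=0.66; AND[min(a, b)] → w = 0.64
R5 (z=146.0): cool=0.65, ¬large=1−0.93=0.07; AND[min(a, b)] → w = 0.07
Weighted average = (0.08·152.0 + 0.36·162.0 + 0.66·37.0 + 0.64·173.0 + 0.07·146.0) / (0.08 + 0.36 + 0.66 + 0.64 + 0.07)
  = 215.8400 / 1.8100 = 119.25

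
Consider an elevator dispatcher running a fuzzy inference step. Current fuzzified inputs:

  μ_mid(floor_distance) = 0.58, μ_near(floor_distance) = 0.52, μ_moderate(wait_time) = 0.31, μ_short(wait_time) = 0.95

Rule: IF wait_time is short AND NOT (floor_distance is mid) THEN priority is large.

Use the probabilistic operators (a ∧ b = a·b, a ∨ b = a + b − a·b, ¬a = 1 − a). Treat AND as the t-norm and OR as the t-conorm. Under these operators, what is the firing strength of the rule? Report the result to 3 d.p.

firing strength: short=0.95, ¬mid=1−0.58=0.42; AND[a·b] → w = 0.3990

0.399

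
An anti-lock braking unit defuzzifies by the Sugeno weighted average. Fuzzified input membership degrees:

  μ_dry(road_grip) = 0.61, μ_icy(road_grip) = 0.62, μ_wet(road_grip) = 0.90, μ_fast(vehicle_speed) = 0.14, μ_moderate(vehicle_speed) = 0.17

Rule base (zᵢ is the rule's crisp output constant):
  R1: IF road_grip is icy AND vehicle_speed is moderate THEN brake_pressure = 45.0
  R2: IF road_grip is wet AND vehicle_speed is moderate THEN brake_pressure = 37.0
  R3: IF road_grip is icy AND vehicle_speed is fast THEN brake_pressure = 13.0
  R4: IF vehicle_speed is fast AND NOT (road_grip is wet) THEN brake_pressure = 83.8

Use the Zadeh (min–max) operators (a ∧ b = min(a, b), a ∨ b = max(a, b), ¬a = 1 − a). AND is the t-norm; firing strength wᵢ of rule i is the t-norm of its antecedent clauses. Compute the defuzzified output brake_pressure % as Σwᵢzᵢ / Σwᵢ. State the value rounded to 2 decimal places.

R1 (z=45.0): icy=0.62, moderate=0.17; AND[min(a, b)] → w = 0.17
R2 (z=37.0): wet=0.90, moderate=0.17; AND[min(a, b)] → w = 0.17
R3 (z=13.0): icy=0.62, fast=0.14; AND[min(a, b)] → w = 0.14
R4 (z=83.8): fast=0.14, ¬wet=1−0.90=0.10; AND[min(a, b)] → w = 0.10
Weighted average = (0.17·45.0 + 0.17·37.0 + 0.14·13.0 + 0.10·83.8) / (0.17 + 0.17 + 0.14 + 0.10)
  = 24.1400 / 0.5800 = 41.62

41.62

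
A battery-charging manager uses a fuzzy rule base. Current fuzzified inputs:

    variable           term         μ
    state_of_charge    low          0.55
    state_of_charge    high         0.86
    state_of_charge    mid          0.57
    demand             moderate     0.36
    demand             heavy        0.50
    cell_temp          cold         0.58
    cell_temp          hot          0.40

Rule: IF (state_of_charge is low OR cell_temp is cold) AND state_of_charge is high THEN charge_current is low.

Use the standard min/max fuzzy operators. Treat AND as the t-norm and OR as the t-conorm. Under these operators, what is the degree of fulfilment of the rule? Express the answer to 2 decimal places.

firing strength: (low=0.55 OR cold=0.58) = 0.58; AND[min(a, b)] with high=0.86 → w = 0.58

0.58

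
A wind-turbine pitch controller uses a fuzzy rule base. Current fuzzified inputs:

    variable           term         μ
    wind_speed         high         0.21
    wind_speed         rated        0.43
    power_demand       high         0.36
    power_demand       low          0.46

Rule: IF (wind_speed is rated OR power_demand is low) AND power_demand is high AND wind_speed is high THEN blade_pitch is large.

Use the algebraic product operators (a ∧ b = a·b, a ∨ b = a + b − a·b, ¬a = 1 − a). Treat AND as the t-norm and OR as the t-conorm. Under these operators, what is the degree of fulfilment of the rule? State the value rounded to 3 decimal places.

0.052

firing strength: (rated=0.43 OR low=0.46) = 0.6922; AND[a·b] with high=0.36, high=0.21 → w = 0.0523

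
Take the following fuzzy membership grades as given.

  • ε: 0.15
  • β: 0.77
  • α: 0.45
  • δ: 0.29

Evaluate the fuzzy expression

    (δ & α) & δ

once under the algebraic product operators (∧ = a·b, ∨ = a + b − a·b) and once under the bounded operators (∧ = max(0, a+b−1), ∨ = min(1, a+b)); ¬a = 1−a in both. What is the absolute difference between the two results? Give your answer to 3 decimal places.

0.038

Under algebraic product:
  δ & α = a·b on (0.2900, 0.4500) = 0.1305
  (δ & α) & δ = a·b on (0.1305, 0.2900) = 0.0378
  → value = 0.0378
Under bounded:
  δ & α = max(0, a+b−1) on (0.29, 0.45) = 0.00
  (δ & α) & δ = max(0, a+b−1) on (0.00, 0.29) = 0.00
  → value = 0.0000
|0.0378 − 0.0000| = 0.038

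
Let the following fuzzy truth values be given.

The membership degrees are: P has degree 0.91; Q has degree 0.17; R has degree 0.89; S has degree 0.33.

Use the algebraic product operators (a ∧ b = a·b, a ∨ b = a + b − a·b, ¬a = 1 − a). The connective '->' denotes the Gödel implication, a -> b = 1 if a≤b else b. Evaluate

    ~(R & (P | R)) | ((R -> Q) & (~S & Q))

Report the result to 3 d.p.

0.136

P | R = a + b − a·b on (0.9100, 0.8900) = 0.9901
R & (P | R) = a·b on (0.8900, 0.9901) = 0.8812
~(R & (P | R)) = 1 − 0.8812 = 0.1188
R -> Q  [Gödel: 1 if a≤b else b] with a=0.8900, b=0.1700 → 0.1700
~S = 1 − 0.3300 = 0.6700
~S & Q = a·b on (0.6700, 0.1700) = 0.1139
(R -> Q) & (~S & Q) = a·b on (0.1700, 0.1139) = 0.0194
~(R & (P | R)) | ((R -> Q) & (~S & Q)) = a + b − a·b on (0.1188, 0.0194) = 0.1359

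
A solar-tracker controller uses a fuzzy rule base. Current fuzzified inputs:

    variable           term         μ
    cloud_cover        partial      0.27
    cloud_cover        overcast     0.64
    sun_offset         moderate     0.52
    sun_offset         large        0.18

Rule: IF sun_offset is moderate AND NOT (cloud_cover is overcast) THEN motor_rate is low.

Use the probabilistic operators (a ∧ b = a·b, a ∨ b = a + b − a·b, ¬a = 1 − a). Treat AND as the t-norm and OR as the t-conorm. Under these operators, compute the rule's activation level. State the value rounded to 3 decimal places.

firing strength: moderate=0.52, ¬overcast=1−0.64=0.36; AND[a·b] → w = 0.1872

0.187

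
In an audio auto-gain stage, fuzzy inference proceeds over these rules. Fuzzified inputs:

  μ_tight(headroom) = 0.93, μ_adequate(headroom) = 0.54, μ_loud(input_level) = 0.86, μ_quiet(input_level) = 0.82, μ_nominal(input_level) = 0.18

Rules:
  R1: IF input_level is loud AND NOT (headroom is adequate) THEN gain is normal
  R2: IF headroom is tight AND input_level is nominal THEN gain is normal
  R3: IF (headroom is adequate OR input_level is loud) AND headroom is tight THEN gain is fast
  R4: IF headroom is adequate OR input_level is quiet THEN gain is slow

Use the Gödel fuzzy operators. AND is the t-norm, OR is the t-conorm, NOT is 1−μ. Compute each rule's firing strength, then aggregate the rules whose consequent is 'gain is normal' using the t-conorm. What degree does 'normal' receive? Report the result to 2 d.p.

0.46

R1: loud=0.86, ¬adequate=1−0.54=0.46; AND[min(a, b)] → w = 0.46
R2: tight=0.93, nominal=0.18; AND[min(a, b)] → w = 0.18
R3: (adequate=0.54 OR loud=0.86) = 0.86; AND[min(a, b)] with tight=0.93 → w = 0.86
R4: adequate=0.54, quiet=0.82; OR[max(a, b)] → w = 0.82
Rules with consequent 'normal': {R1, R2} → strengths 0.46, 0.18
Aggregate via t-conorm [max(a, b)]: 0.46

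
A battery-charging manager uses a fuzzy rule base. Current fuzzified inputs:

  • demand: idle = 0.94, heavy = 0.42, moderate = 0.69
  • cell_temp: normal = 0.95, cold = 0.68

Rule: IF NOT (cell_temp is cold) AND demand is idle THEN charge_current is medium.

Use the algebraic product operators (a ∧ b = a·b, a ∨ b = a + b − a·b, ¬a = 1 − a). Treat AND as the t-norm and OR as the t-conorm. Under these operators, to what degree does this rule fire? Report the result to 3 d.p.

0.301

firing strength: ¬cold=1−0.68=0.32, idle=0.94; AND[a·b] → w = 0.3008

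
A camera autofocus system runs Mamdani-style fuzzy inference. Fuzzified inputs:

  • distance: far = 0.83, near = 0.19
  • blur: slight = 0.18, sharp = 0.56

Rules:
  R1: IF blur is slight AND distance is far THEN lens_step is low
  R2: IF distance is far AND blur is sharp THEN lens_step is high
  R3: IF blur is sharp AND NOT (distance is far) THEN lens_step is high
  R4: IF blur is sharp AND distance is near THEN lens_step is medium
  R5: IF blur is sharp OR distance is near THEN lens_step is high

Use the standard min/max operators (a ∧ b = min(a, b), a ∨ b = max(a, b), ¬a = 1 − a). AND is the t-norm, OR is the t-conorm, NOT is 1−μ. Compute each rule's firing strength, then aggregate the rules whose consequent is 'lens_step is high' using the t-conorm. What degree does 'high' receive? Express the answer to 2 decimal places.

R1: slight=0.18, far=0.83; AND[min(a, b)] → w = 0.18
R2: far=0.83, sharp=0.56; AND[min(a, b)] → w = 0.56
R3: sharp=0.56, ¬far=1−0.83=0.17; AND[min(a, b)] → w = 0.17
R4: sharp=0.56, near=0.19; AND[min(a, b)] → w = 0.19
R5: sharp=0.56, near=0.19; OR[max(a, b)] → w = 0.56
Rules with consequent 'high': {R2, R3, R5} → strengths 0.56, 0.17, 0.56
Aggregate via t-conorm [max(a, b)]: 0.56

0.56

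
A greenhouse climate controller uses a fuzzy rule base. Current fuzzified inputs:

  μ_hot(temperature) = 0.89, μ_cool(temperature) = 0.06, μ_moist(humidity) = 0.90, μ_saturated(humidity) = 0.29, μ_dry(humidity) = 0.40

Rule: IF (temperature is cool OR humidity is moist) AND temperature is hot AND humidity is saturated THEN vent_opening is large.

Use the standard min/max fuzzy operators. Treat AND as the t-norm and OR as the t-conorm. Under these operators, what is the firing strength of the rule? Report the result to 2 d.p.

firing strength: (cool=0.06 OR moist=0.90) = 0.90; AND[min(a, b)] with hot=0.89, saturated=0.29 → w = 0.29

0.29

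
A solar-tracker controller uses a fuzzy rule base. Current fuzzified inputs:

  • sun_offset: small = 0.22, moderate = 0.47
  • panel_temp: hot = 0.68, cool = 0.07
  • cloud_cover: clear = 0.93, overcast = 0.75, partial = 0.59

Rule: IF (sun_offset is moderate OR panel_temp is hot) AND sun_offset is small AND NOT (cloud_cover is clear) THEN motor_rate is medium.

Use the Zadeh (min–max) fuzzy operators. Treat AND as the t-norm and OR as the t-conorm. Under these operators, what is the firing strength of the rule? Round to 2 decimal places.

firing strength: (moderate=0.47 OR hot=0.68) = 0.68; AND[min(a, b)] with small=0.22, ¬clear=1−0.93=0.07 → w = 0.07

0.07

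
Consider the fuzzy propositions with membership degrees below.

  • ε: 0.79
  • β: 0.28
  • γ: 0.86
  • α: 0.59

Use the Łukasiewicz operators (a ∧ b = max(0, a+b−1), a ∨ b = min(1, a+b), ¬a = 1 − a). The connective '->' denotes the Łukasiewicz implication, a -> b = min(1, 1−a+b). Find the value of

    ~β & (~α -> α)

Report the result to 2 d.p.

0.72

~β = 1 − 0.28 = 0.72
~α = 1 − 0.59 = 0.41
~α -> α  [Łukasiewicz: min(1, 1−a+b)] with a=0.41, b=0.59 → 1.00
~β & (~α -> α) = max(0, a+b−1) on (0.72, 1.00) = 0.72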